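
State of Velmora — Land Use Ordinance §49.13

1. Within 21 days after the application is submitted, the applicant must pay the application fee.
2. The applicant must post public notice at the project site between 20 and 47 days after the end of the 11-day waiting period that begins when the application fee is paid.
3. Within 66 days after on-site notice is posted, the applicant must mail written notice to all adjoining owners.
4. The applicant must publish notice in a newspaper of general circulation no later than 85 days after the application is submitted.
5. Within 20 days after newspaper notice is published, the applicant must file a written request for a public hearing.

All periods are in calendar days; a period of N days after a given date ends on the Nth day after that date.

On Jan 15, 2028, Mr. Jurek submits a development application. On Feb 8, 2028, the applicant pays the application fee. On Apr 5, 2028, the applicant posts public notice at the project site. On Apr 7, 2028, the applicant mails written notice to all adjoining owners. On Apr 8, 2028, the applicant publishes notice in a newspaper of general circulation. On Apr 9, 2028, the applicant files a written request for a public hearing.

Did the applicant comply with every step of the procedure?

No

Step 1 — counting 21 days from Jan 15, 2028 (when the application is submitted) gives a deadline of Feb 5, 2028; done Feb 8, 2028 — 3 days late.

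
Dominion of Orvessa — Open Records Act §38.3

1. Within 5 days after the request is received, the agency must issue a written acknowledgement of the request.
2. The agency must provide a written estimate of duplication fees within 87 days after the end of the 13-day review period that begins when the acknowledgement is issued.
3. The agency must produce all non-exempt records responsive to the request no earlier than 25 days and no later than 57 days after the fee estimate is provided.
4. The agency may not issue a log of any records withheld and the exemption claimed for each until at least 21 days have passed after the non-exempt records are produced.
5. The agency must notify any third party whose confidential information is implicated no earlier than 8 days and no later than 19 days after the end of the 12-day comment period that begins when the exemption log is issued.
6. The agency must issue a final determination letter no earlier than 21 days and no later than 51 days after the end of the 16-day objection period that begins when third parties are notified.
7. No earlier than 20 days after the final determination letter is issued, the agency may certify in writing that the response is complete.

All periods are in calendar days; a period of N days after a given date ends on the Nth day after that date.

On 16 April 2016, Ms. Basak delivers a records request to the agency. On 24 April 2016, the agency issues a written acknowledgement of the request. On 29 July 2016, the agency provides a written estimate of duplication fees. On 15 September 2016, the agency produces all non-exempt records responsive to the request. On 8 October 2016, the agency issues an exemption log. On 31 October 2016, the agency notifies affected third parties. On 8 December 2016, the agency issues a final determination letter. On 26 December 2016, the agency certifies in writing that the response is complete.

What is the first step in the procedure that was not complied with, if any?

Step 1 — counting 5 days from 16 April 2016 (when the request is received) gives a deadline of 21 April 2016; done 24 April 2016 — 3 days late.
The procedure was therefore not followed at step 1.

Step 1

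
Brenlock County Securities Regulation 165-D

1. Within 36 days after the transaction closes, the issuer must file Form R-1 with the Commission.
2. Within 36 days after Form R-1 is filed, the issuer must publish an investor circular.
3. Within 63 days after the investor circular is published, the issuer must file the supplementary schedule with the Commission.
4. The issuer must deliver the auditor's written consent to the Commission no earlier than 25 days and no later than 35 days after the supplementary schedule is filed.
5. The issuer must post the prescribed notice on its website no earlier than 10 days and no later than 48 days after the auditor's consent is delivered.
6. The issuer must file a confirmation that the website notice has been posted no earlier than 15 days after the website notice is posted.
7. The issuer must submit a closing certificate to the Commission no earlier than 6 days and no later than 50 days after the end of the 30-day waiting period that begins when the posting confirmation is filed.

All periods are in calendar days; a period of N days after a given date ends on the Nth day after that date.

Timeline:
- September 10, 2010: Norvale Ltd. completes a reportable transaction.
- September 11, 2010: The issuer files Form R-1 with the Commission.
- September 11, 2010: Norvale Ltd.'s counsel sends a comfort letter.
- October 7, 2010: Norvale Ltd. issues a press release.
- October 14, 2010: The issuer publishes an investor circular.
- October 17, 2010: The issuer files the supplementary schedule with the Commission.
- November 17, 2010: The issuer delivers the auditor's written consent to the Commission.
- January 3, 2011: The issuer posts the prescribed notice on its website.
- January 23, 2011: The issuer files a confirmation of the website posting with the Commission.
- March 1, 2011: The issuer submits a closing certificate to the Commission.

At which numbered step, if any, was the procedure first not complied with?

None — every step was satisfied

(1) due by September 10, 2010 + 36 days = October 16, 2010; done September 11, 2010 — timely.
(2) due by September 11, 2010 + 36 days = October 17, 2010; completed October 14, 2010, before the deadline.
(3) due by October 14, 2010 + 63 days = December 16, 2010; October 17, 2010 is within that limit.
(4) the permitted window runs from October 17, 2010 + 25 = November 11, 2010 to October 17, 2010 + 35 = November 21, 2010; done November 17, 2010 — within the window.
(5) the permitted window runs from November 17, 2010 + 10 = November 27, 2010 to November 17, 2010 + 48 = January 4, 2011; done January 3, 2011 — within the window.
(6) permitted from January 3, 2011 + 15 days = January 18, 2011 onward; done January 23, 2011, after the minimum wait.
(7) the permitted window runs from February 22, 2011 + 6 = February 28, 2011 to February 22, 2011 + 50 = April 13, 2011; done March 1, 2011, which is between those dates.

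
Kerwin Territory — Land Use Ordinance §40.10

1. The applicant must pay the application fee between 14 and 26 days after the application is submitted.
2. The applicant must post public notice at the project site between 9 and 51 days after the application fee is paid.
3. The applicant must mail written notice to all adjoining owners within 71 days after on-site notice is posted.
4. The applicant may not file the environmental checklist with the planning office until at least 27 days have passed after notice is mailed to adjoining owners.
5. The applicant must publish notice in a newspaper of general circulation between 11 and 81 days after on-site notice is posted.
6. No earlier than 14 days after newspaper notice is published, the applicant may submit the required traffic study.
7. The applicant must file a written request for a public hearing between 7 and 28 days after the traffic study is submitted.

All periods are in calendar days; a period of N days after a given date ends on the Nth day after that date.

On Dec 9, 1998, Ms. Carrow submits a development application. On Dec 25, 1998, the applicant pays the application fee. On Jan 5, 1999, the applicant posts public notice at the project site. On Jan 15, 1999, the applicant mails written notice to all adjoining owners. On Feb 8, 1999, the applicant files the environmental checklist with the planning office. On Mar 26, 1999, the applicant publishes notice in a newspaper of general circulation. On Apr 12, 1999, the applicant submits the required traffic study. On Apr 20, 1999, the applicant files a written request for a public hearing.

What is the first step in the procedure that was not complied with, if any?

Step 4

Step 1 — 14 and 26 days from Dec 9, 1998 (when the application is submitted) are Dec 23, 1998 and Jan 4, 1999 respectively; done Dec 25, 1998 — within the window.
Step 2 — 9 and 51 days from Dec 25, 1998 (when the application fee is paid) are Jan 3, 1999 and Feb 14, 1999 respectively; done Jan 5, 1999, which is between those dates.
Step 3 — counting 71 days from Jan 5, 1999 (when on-site notice is posted) gives a deadline of Mar 17, 1999; Jan 15, 1999 is within that limit.
Step 4 — must wait 27 days from Jan 15, 1999 (when notice is mailed to adjoining owners), so not before Feb 11, 1999; Feb 8, 1999 is 3 days before the earliest permitted date.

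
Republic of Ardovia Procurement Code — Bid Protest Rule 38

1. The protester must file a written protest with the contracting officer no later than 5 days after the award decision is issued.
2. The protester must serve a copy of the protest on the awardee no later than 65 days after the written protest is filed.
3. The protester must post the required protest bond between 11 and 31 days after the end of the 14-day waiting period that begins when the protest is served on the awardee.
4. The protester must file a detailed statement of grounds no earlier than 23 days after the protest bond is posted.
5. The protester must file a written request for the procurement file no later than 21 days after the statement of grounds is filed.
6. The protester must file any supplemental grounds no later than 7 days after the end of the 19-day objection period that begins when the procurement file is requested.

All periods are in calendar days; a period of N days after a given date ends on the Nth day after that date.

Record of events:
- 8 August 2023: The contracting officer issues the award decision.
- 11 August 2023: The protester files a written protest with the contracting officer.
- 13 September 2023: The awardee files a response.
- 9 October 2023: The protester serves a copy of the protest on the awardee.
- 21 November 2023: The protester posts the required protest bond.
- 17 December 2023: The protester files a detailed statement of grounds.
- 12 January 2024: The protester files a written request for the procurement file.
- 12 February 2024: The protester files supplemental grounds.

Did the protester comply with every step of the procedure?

Step 1: 5 days after 8 August 2023 (when the award decision is issued) is 13 August 2023; 11 August 2023 is within that limit.
Step 2: 65 days after 11 August 2023 (when the written protest is filed) is 15 October 2023; completed 9 October 2023, before the deadline.
Step 3: the window is 11–31 days after 23 October 2023 (end of the 14-day waiting period, which began when the protest is served on the awardee on 9 October 2023), so 3 November 2023 through 23 November 2023; done 21 November 2023 — within the window.
Step 4: the earliest permitted date is 23 days after 21 November 2023 (when the protest bond is posted), i.e. 14 December 2023; done 17 December 2023, after the minimum wait.
Step 5: 21 days after 17 December 2023 (when the statement of grounds is filed) is 7 January 2024; done 12 January 2024 — 5 days late.

No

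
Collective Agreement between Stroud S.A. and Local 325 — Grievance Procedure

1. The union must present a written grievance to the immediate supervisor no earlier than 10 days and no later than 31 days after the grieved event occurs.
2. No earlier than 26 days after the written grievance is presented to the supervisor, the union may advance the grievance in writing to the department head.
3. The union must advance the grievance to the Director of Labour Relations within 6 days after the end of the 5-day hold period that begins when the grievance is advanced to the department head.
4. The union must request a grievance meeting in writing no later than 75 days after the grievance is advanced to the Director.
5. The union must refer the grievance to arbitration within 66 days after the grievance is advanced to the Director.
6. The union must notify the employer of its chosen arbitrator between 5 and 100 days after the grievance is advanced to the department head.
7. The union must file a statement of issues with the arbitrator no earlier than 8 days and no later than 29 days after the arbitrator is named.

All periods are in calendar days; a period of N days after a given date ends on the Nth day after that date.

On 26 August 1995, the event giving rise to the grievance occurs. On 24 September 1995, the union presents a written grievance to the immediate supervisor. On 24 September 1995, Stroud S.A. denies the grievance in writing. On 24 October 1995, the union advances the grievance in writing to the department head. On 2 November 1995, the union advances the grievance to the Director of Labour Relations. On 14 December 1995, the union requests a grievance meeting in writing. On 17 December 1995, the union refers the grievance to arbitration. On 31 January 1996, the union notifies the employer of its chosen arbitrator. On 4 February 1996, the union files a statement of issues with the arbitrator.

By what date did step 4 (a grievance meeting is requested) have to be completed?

Step 4 runs from 2 November 1995, when the grievance is advanced to the Director. 75 days after 2 November 1995 is 16 January 1996.

16 January 1996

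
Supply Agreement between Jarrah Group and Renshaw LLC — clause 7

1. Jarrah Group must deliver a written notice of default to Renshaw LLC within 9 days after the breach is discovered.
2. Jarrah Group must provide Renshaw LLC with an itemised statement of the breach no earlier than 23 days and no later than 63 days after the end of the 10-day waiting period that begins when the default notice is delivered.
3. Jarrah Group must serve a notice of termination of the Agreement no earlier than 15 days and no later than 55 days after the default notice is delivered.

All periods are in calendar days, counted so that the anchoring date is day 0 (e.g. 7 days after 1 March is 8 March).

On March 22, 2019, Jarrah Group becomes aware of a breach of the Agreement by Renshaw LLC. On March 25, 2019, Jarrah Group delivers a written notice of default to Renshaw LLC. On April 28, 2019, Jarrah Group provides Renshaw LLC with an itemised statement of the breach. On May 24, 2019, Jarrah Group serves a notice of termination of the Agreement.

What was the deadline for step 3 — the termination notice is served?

May 19, 2019

Step 3 runs from March 25, 2019, when the default notice is delivered. The window is 15–55 days after March 25, 2019; it closes on May 19, 2019.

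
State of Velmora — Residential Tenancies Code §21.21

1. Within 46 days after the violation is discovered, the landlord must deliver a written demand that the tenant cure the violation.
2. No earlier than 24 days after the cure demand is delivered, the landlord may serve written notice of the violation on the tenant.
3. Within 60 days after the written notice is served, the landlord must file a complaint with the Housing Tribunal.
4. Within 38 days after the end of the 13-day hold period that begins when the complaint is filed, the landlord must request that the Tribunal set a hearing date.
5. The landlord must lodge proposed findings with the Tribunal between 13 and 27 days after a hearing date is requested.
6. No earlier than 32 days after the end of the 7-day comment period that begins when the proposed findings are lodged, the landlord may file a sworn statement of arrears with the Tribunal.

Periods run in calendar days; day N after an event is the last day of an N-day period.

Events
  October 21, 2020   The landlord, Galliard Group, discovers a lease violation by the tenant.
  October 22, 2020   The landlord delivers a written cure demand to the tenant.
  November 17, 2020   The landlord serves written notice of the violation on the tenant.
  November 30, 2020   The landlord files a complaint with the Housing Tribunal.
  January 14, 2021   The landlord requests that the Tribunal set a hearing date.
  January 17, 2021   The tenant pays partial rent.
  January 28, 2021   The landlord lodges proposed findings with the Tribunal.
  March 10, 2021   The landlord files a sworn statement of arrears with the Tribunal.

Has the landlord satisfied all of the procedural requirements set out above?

Yes

(1) due by October 21, 2020 + 46 days = December 6, 2020; completed October 22, 2020, before the deadline.
(2) permitted from October 22, 2020 + 24 days = November 15, 2020 onward; done November 17, 2020 — permitted.
(3) due by November 17, 2020 + 60 days = January 16, 2021; completed November 30, 2020, before the deadline.
(4) due by December 13, 2020 + 38 days = January 20, 2021; January 14, 2021 is within that limit.
(5) the permitted window runs from January 14, 2021 + 13 = January 27, 2021 to January 14, 2021 + 27 = February 10, 2021; January 28, 2021 falls inside that range.
(6) permitted from February 4, 2021 + 32 days = March 8, 2021 onward; done March 10, 2021, after the minimum wait.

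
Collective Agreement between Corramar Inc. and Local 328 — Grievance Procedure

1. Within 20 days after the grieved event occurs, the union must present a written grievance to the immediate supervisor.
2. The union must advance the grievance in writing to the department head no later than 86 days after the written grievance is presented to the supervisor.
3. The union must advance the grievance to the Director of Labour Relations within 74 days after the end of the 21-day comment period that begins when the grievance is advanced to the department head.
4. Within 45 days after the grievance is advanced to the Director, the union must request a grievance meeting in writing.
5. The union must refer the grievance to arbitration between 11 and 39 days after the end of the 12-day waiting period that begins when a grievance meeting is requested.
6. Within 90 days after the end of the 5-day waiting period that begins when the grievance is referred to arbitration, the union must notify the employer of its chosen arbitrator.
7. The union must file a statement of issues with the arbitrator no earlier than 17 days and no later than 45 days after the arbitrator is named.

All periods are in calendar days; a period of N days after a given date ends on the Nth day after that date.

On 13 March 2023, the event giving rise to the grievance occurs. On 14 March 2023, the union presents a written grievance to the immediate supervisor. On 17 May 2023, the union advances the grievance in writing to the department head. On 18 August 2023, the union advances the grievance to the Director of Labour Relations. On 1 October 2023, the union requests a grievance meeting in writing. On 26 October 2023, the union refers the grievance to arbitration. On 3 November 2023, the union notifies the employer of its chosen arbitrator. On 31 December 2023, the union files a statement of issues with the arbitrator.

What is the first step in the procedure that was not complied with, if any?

Step 1 — counting 20 days from 13 March 2023 (when the grieved event occurs) gives a deadline of 2 April 2023; completed 14 March 2023, before the deadline.
Step 2 — counting 86 days from 14 March 2023 (when the written grievance is presented to the supervisor) gives a deadline of 8 June 2023; completed 17 May 2023, before the deadline.
Step 3 — counting 74 days from 7 June 2023 (end of the 21-day comment period, which began when the grievance is advanced to the department head on 17 May 2023) gives a deadline of 20 August 2023; completed 18 August 2023, before the deadline.
Step 4 — counting 45 days from 18 August 2023 (when the grievance is advanced to the Director) gives a deadline of 2 October 2023; 1 October 2023 is within that limit.
Step 5 — 11 and 39 days from 13 October 2023 (end of the 12-day waiting period, which began when a grievance meeting is requested on 1 October 2023) are 24 October 2023 and 21 November 2023 respectively; done 26 October 2023 — within the window.
Step 6 — counting 90 days from 31 October 2023 (end of the 5-day waiting period, which began when the grievance is referred to arbitration on 26 October 2023) gives a deadline of 29 January 2024; done 3 November 2023 — timely.
Step 7 — 17 and 45 days from 3 November 2023 (when the arbitrator is named) are 20 November 2023 and 18 December 2023 respectively; 31 December 2023 is 13 days past the end of the window.

Step 7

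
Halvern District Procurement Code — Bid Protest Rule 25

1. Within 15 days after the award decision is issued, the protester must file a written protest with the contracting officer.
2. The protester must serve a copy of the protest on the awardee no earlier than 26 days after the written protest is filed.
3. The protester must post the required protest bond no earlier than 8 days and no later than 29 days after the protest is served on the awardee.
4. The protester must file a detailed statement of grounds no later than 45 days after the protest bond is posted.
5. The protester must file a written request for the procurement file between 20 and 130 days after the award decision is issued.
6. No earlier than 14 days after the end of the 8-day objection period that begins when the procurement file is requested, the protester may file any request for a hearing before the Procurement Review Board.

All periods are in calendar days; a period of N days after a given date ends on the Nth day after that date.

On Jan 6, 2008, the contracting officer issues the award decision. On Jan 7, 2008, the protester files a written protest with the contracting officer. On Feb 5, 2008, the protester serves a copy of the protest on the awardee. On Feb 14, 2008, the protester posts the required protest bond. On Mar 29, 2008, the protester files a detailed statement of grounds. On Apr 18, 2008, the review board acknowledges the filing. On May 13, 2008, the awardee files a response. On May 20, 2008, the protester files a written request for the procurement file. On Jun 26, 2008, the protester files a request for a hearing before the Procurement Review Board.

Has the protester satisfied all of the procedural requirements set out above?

No

Step 1 — counting 15 days from Jan 6, 2008 (when the award decision is issued) gives a deadline of Jan 21, 2008; done Jan 7, 2008 — timely.
Step 2 — must wait 26 days from Jan 7, 2008 (when the written protest is filed), so not before Feb 2, 2008; done Feb 5, 2008 — permitted.
Step 3 — 8 and 29 days from Feb 5, 2008 (when the protest is served on the awardee) are Feb 13, 2008 and Mar 5, 2008 respectively; Feb 14, 2008 falls inside that range.
Step 4 — counting 45 days from Feb 14, 2008 (when the protest bond is posted) gives a deadline of Mar 30, 2008; done Mar 29, 2008 — timely.
Step 5 — 20 and 130 days from Jan 6, 2008 (when the award decision is issued) are Jan 26, 2008 and May 15, 2008 respectively; May 20, 2008 is 5 days past the end of the window.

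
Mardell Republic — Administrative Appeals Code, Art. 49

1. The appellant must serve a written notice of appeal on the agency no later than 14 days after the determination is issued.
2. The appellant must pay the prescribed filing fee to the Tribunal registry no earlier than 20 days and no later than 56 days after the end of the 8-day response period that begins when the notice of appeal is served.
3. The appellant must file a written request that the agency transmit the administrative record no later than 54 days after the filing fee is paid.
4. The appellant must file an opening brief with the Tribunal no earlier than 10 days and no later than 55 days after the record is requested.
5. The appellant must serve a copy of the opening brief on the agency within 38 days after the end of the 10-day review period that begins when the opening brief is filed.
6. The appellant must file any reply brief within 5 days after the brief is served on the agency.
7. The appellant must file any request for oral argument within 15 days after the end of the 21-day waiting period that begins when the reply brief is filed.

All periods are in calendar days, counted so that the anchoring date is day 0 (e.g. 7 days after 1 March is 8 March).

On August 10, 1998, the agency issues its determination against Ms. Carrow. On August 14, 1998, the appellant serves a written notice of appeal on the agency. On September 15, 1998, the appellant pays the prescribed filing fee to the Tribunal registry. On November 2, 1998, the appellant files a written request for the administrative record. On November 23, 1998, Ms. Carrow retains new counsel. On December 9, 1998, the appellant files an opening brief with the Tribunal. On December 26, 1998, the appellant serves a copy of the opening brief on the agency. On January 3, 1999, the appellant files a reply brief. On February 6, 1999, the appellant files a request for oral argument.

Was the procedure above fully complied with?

Step 1 — counting 14 days from August 10, 1998 (when the determination is issued) gives a deadline of August 24, 1998; August 14, 1998 is within that limit.
Step 2 — 20 and 56 days from August 22, 1998 (end of the 8-day response period, which began when the notice of appeal is served on August 14, 1998) are September 11, 1998 and October 17, 1998 respectively; September 15, 1998 falls inside that range.
Step 3 — counting 54 days from September 15, 1998 (when the filing fee is paid) gives a deadline of November 8, 1998; done November 2, 1998 — timely.
Step 4 — 10 and 55 days from November 2, 1998 (when the record is requested) are November 12, 1998 and December 27, 1998 respectively; done December 9, 1998, which is between those dates.
Step 5 — counting 38 days from December 19, 1998 (end of the 10-day review period, which began when the opening brief is filed on December 9, 1998) gives a deadline of January 26, 1999; completed December 26, 1998, before the deadline.
Step 6 — counting 5 days from December 26, 1998 (when the brief is served on the agency) gives a deadline of December 31, 1998; January 3, 1999 misses that deadline by 3 days.
The analysis stops there.

No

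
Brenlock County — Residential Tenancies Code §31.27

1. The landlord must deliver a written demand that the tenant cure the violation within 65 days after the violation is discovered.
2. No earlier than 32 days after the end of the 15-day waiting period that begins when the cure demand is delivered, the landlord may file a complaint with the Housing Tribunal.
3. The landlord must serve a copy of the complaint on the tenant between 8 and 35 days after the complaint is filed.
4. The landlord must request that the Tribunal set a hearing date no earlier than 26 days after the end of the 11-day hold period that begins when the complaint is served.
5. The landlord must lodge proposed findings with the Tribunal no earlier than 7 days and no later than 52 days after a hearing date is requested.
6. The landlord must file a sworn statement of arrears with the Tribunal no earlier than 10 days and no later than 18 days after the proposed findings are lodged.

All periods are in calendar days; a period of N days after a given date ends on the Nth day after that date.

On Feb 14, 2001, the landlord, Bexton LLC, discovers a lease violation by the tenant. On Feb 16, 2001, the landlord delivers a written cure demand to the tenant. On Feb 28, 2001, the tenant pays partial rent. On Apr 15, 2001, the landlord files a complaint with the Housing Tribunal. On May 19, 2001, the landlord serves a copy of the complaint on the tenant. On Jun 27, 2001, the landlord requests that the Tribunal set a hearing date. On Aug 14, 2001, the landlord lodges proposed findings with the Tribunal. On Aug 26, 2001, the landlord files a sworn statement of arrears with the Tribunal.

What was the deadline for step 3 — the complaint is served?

May 20, 2001

Step 3 runs from Apr 15, 2001, when the complaint is filed. The window is 8–35 days after Apr 15, 2001; it closes on May 20, 2001.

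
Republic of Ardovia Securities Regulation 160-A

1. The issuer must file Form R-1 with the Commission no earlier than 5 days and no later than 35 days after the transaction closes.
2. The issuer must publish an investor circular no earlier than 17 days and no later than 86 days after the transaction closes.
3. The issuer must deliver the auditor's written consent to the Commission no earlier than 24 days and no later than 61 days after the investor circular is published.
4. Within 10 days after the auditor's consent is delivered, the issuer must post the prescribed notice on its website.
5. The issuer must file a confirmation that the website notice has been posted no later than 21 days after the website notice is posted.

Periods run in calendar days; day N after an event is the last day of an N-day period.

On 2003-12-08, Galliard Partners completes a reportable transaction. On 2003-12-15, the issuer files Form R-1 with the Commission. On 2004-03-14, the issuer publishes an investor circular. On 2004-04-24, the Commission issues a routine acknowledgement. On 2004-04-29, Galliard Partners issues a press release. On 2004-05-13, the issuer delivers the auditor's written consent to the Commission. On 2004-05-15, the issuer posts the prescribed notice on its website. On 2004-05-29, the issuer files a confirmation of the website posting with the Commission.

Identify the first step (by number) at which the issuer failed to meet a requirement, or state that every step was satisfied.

Step 2

Step 1: the window is 5–35 days after 2003-12-08 (when the transaction closes), so 2003-12-13 through 2004-01-12; done 2003-12-15 — within the window.
Step 2: the window is 17–86 days after 2003-12-08 (when the transaction closes), so 2003-12-25 through 2004-03-03; done 2004-03-14 — 11 days after the window closed.
The procedure was therefore not followed at step 2.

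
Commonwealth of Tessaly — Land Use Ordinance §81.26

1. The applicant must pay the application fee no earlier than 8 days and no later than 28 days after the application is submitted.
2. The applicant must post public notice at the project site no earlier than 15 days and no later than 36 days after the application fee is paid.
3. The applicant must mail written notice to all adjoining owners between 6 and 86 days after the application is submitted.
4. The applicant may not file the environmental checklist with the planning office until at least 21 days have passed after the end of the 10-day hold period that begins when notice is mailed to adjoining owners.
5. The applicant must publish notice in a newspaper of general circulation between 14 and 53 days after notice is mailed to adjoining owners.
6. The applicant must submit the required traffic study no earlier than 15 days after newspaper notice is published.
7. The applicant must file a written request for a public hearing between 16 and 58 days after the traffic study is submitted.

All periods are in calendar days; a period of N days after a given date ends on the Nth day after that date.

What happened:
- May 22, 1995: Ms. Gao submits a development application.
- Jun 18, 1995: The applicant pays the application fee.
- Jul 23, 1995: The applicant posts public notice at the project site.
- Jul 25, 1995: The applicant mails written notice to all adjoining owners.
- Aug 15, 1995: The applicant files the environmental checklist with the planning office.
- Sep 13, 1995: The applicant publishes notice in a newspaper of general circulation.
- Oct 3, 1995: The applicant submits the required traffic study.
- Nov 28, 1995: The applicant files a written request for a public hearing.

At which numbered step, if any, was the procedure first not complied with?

Step 4

(1) the permitted window runs from May 22, 1995 + 8 = May 30, 1995 to May 22, 1995 + 28 = Jun 19, 1995; done Jun 18, 1995, which is between those dates.
(2) the permitted window runs from Jun 18, 1995 + 15 = Jul 3, 1995 to Jun 18, 1995 + 36 = Jul 24, 1995; done Jul 23, 1995, which is between those dates.
(3) the permitted window runs from May 22, 1995 + 6 = May 28, 1995 to May 22, 1995 + 86 = Aug 16, 1995; done Jul 25, 1995 — within the window.
(4) permitted from Aug 4, 1995 + 21 days = Aug 25, 1995 onward; Aug 15, 1995 is 10 days before the earliest permitted date.
The procedure was therefore not followed at step 4.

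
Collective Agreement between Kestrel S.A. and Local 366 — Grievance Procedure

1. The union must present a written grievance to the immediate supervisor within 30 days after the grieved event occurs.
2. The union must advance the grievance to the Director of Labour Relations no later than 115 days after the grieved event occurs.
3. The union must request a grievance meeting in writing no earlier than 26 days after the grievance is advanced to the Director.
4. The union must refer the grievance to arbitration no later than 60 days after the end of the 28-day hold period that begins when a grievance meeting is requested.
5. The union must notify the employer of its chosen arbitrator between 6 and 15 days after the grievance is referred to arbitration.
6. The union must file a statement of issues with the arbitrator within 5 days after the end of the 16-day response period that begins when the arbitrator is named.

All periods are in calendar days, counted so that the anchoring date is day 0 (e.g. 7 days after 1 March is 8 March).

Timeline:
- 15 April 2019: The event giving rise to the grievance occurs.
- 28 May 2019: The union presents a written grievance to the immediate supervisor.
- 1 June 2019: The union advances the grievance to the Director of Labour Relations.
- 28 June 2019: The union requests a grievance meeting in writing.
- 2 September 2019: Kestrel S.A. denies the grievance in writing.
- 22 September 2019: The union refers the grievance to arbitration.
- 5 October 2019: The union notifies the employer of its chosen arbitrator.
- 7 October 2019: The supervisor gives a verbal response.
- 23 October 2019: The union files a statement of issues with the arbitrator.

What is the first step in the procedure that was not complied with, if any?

(1) due by 15 April 2019 + 30 days = 15 May 2019; 28 May 2019 misses that deadline by 13 days.

Step 1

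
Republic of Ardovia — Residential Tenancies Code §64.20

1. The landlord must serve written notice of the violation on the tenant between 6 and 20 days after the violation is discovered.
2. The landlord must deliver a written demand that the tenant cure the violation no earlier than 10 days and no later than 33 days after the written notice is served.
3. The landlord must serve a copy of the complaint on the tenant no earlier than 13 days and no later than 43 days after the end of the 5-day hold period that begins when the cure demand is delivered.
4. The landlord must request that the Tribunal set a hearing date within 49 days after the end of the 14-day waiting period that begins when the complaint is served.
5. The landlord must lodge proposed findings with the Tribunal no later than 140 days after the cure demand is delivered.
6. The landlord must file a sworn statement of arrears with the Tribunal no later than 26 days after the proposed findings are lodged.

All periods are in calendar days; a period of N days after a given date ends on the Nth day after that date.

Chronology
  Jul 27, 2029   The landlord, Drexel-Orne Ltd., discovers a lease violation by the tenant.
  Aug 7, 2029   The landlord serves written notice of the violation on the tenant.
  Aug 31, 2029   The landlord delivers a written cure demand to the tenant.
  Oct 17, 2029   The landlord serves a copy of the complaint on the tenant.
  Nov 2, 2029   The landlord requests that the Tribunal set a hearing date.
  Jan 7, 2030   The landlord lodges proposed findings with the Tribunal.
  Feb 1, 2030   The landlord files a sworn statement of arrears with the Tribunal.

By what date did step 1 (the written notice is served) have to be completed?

Aug 16, 2029

Step 1 runs from Jul 27, 2029, when the violation is discovered. The window is 6–20 days after Jul 27, 2029; it closes on Aug 16, 2029.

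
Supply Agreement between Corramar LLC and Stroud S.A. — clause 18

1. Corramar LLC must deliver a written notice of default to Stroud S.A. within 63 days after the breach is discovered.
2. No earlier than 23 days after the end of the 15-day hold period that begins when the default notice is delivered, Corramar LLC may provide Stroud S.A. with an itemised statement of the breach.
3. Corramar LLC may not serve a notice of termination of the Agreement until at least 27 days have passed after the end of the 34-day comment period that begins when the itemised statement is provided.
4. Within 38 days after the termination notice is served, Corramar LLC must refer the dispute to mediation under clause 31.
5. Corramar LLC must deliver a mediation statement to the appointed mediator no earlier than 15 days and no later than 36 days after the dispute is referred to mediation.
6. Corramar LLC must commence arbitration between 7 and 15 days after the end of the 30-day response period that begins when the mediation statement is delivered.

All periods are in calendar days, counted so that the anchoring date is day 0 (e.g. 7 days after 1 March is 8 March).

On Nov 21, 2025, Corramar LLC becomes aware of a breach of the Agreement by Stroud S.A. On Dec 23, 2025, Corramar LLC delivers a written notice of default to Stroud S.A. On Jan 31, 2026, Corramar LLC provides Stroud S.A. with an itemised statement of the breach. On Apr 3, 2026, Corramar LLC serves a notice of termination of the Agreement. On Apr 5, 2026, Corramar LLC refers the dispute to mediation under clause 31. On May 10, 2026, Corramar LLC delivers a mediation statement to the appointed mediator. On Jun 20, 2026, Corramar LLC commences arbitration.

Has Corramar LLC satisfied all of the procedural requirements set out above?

Yes

(1) due by Nov 21, 2025 + 63 days = Jan 23, 2026; done Dec 23, 2025 — timely.
(2) permitted from Jan 7, 2026 + 23 days = Jan 30, 2026 onward; Jan 31, 2026 is on or after that date.
(3) permitted from Mar 6, 2026 + 27 days = Apr 2, 2026 onward; Apr 3, 2026 is on or after that date.
(4) due by Apr 3, 2026 + 38 days = May 11, 2026; Apr 5, 2026 is within that limit.
(5) the permitted window runs from Apr 5, 2026 + 15 = Apr 20, 2026 to Apr 5, 2026 + 36 = May 11, 2026; done May 10, 2026, which is between those dates.
(6) the permitted window runs from Jun 9, 2026 + 7 = Jun 16, 2026 to Jun 9, 2026 + 15 = Jun 24, 2026; done Jun 20, 2026 — within the window.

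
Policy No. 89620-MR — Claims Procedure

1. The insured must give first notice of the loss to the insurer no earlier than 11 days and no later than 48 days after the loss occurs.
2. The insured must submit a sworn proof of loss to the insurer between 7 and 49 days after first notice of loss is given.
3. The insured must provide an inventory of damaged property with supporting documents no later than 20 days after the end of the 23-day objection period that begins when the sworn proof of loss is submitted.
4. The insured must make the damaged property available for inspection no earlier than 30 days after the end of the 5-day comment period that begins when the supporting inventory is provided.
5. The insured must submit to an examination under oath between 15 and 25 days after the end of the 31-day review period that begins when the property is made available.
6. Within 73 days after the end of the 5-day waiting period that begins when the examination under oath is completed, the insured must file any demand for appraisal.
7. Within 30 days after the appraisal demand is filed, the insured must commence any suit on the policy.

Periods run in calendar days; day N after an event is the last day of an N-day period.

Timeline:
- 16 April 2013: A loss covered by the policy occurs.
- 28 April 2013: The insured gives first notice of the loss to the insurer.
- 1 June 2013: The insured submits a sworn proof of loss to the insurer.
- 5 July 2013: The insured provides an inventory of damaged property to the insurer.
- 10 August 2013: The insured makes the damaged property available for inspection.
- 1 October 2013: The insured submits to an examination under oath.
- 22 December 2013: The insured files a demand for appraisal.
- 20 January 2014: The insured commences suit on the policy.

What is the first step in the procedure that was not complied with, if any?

Step 6

Step 1: the window is 11–48 days after 16 April 2013 (when the loss occurs), so 27 April 2013 through 3 June 2013; done 28 April 2013 — within the window.
Step 2: the window is 7–49 days after 28 April 2013 (when first notice of loss is given), so 5 May 2013 through 16 June 2013; done 1 June 2013, which is between those dates.
Step 3: 20 days after 24 June 2013 (end of the 23-day objection period, which began when the sworn proof of loss is submitted on 1 June 2013) is 14 July 2013; done 5 July 2013 — timely.
Step 4: the earliest permitted date is 30 days after 10 July 2013 (end of the 5-day comment period, which began when the supporting inventory is provided on 5 July 2013), i.e. 9 August 2013; 10 August 2013 is on or after that date.
Step 5: the window is 15–25 days after 10 September 2013 (end of the 31-day review period, which began when the property is made available on 10 August 2013), so 25 September 2013 through 5 October 2013; done 1 October 2013 — within the window.
Step 6: 73 days after 6 October 2013 (end of the 5-day waiting period, which began when the examination under oath is completed on 1 October 2013) is 18 December 2013; not done until 22 December 2013, 4 days after the deadline.
That is the first point of non-compliance.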